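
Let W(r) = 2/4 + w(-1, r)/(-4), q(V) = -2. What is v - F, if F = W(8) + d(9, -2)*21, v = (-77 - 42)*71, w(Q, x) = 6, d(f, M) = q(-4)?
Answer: -8406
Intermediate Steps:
d(f, M) = -2
v = -8449 (v = -119*71 = -8449)
W(r) = -1 (W(r) = 2/4 + 6/(-4) = 2*(¼) + 6*(-¼) = ½ - 3/2 = -1)
F = -43 (F = -1 - 2*21 = -1 - 42 = -43)
v - F = -8449 - 1*(-43) = -8449 + 43 = -8406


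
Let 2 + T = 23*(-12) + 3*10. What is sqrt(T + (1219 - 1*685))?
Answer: sqrt(286) ≈ 16.912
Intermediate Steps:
T = -248 (T = -2 + (23*(-12) + 3*10) = -2 + (-276 + 30) = -2 - 246 = -248)
sqrt(T + (1219 - 1*685)) = sqrt(-248 + (1219 - 1*685)) = sqrt(-248 + (1219 - 685)) = sqrt(-248 + 534) = sqrt(286)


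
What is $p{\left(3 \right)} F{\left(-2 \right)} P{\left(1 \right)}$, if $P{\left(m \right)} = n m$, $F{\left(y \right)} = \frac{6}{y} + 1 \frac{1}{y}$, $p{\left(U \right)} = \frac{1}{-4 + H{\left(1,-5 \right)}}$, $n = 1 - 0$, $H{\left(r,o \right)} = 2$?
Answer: $\frac{7}{4} \approx 1.75$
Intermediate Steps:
$n = 1$ ($n = 1 + 0 = 1$)
$p{\left(U \right)} = - \frac{1}{2}$ ($p{\left(U \right)} = \frac{1}{-4 + 2} = \frac{1}{-2} = - \frac{1}{2}$)
$F{\left(y \right)} = \frac{7}{y}$ ($F{\left(y \right)} = \frac{6}{y} + \frac{1}{y} = \frac{7}{y}$)
$P{\left(m \right)} = m$ ($P{\left(m \right)} = 1 m = m$)
$p{\left(3 \right)} F{\left(-2 \right)} P{\left(1 \right)} = - \frac{7 \frac{1}{-2}}{2} \cdot 1 = - \frac{7 \left(- \frac{1}{2}\right)}{2} \cdot 1 = \left(- \frac{1}{2}\right) \left(- \frac{7}{2}\right) 1 = \frac{7}{4} \cdot 1 = \frac{7}{4}$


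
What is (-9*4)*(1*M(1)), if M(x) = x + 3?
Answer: -144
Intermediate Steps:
M(x) = 3 + x
(-9*4)*(1*M(1)) = (-9*4)*(1*(3 + 1)) = -36*4 = -144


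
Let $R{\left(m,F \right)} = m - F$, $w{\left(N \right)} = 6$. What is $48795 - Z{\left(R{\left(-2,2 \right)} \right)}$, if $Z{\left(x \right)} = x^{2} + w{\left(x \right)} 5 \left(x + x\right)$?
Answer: $49019$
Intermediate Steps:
$Z{\left(x \right)} = x^{2} + 60 x$ ($Z{\left(x \right)} = x^{2} + 6 \cdot 5 \left(x + x\right) = x^{2} + 6 \cdot 5 \cdot 2 x = x^{2} + 6 \cdot 10 x = x^{2} + 60 x$)
$48795 - Z{\left(R{\left(-2,2 \right)} \right)} = 48795 - \left(-2 - 2\right) \left(60 - 4\right) = 48795 - - 4 \left(60 - 4\right) = 48795 - \left(-4\right) 56 = 48795 - -224 = 48795 + 224 = 49019$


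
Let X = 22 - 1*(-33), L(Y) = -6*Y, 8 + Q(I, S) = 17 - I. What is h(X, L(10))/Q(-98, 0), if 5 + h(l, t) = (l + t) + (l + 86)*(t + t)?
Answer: -16930/107 ≈ -158.22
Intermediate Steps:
Q(I, S) = 9 - I (Q(I, S) = -8 + (17 - I) = 9 - I)
X = 55 (X = 22 + 33 = 55)
h(l, t) = -5 + l + t + 2*t*(86 + l) (h(l, t) = -5 + ((l + t) + (l + 86)*(t + t)) = -5 + ((l + t) + (86 + l)*(2*t)) = -5 + ((l + t) + 2*t*(86 + l)) = -5 + (l + t + 2*t*(86 + l)) = -5 + l + t + 2*t*(86 + l))
h(X, L(10))/Q(-98, 0) = (-5 + 55 + 173*(-6*10) + 2*55*(-6*10))/(9 - 1*(-98)) = (-5 + 55 + 173*(-60) + 2*55*(-60))/(9 + 98) = (-5 + 55 - 10380 - 6600)/107 = -16930*1/107 = -16930/107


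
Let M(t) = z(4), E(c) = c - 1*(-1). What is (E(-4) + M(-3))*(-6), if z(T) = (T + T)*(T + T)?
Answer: -366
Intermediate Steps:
E(c) = 1 + c (E(c) = c + 1 = 1 + c)
z(T) = 4*T**2 (z(T) = (2*T)*(2*T) = 4*T**2)
M(t) = 64 (M(t) = 4*4**2 = 4*16 = 64)
(E(-4) + M(-3))*(-6) = ((1 - 4) + 64)*(-6) = (-3 + 64)*(-6) = 61*(-6) = -366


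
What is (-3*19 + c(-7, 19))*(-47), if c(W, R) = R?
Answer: 1786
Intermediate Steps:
(-3*19 + c(-7, 19))*(-47) = (-3*19 + 19)*(-47) = (-57 + 19)*(-47) = -38*(-47) = 1786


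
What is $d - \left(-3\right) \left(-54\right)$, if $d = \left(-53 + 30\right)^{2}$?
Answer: $367$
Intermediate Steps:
$d = 529$ ($d = \left(-23\right)^{2} = 529$)
$d - \left(-3\right) \left(-54\right) = 529 - \left(-3\right) \left(-54\right) = 529 - 162 = 367$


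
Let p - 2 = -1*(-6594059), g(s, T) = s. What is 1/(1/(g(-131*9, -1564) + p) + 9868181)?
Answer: 6592882/65059752887643 ≈ 1.0134e-7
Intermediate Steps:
p = 6594061 (p = 2 - 1*(-6594059) = 2 + 6594059 = 6594061)
1/(1/(g(-131*9, -1564) + p) + 9868181) = 1/(1/(-131*9 + 6594061) + 9868181) = 1/(1/(-1179 + 6594061) + 9868181) = 1/(1/6592882 + 9868181) = 1/(65059752887643/6592882) = 6592882/65059752887643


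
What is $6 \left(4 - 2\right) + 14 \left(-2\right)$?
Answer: $-16$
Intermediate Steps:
$6 \left(4 - 2\right) + 14 \left(-2\right) = 6 \cdot 2 - 28 = 12 - 28 = -16$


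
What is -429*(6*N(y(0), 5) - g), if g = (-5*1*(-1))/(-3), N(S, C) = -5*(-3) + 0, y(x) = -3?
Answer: -39325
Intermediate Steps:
N(S, C) = 15 (N(S, C) = 15 + 0 = 15)
g = -5/3 (g = -5*(-1)*(-1/3) = 5*(-1/3) = -5/3 ≈ -1.6667)
-429*(6*N(y(0), 5) - g) = -429*(6*15 - 1*(-5/3)) = -429*(90 + 5/3) = -429*275/3 = -39325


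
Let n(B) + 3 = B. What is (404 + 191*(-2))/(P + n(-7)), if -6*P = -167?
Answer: 132/107 ≈ 1.2336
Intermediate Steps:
n(B) = -3 + B
P = 167/6 (P = -⅙*(-167) = 167/6 ≈ 27.833)
(404 + 191*(-2))/(P + n(-7)) = (404 + 191*(-2))/(167/6 + (-3 - 7)) = (404 - 382)/(167/6 - 10) = 22/(107/6) = 22*(6/107) = 132/107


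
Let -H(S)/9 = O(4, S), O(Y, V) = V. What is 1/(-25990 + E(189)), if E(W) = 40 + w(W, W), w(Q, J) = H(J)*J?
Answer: -1/347439 ≈ -2.8782e-6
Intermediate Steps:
H(S) = -9*S
w(Q, J) = -9*J**2 (w(Q, J) = (-9*J)*J = -9*J**2)
E(W) = 40 - 9*W**2
1/(-25990 + E(189)) = 1/(-25990 + (40 - 9*189**2)) = 1/(-25990 + (40 - 9*35721)) = 1/(-25990 + (40 - 321489)) = 1/(-25990 - 321449) = 1/(-347439) = -1/347439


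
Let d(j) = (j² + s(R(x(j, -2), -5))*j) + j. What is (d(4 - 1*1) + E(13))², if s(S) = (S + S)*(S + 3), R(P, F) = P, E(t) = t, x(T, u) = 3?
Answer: 17689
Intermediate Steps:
s(S) = 2*S*(3 + S) (s(S) = (2*S)*(3 + S) = 2*S*(3 + S))
d(j) = j² + 37*j (d(j) = (j² + (2*3*(3 + 3))*j) + j = (j² + (2*3*6)*j) + j = (j² + 36*j) + j = j² + 37*j)
(d(4 - 1*1) + E(13))² = ((4 - 1*1)*(37 + (4 - 1*1)) + 13)² = ((4 - 1)*(37 + (4 - 1)) + 13)² = (3*(37 + 3) + 13)² = (3*40 + 13)² = (120 + 13)² = 133² = 17689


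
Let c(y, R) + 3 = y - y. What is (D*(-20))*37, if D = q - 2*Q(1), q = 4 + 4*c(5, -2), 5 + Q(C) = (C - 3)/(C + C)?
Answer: -2960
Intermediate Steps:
c(y, R) = -3 (c(y, R) = -3 + (y - y) = -3 + 0 = -3)
Q(C) = -5 + (-3 + C)/(2*C) (Q(C) = -5 + (C - 3)/(C + C) = -5 + (-3 + C)/((2*C)) = -5 + (-3 + C)*(1/(2*C)) = -5 + (-3 + C)/(2*C))
q = -8 (q = 4 + 4*(-3) = 4 - 12 = -8)
D = 4 (D = -8 - 3*(-1 - 3*1)/1 = -8 - 3*(-1 - 3) = -8 - 3*(-4) = -8 - 2*(-6) = -8 + 12 = 4)
(D*(-20))*37 = (4*(-20))*37 = -80*37 = -2960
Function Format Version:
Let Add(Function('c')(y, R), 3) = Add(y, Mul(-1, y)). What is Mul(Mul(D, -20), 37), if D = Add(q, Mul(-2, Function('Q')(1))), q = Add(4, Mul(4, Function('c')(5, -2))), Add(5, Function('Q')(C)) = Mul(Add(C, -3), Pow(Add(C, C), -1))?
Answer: -2960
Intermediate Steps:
Function('c')(y, R) = -3 (Function('c')(y, R) = Add(-3, Add(y, Mul(-1, y))) = Add(-3, 0) = -3)
Function('Q')(C) = Add(-5, Mul(Rational(1, 2), Pow(C, -1), Add(-3, C))) (Function('Q')(C) = Add(-5, Mul(Add(C, -3), Pow(Add(C, C), -1))) = Add(-5, Mul(Add(-3, C), Pow(Mul(2, C), -1))) = Add(-5, Mul(Add(-3, C), Mul(Rational(1, 2), Pow(C, -1)))) = Add(-5, Mul(Rational(1, 2), Pow(C, -1), Add(-3, C))))
q = -8 (q = Add(4, Mul(4, -3)) = Add(4, -12) = -8)
D = 4 (D = Add(-8, Mul(-2, Mul(Rational(3, 2), Pow(1, -1), Add(-1, Mul(-3, 1))))) = Add(-8, Mul(-2, Mul(Rational(3, 2), 1, Add(-1, -3)))) = Add(-8, Mul(-2, Mul(Rational(3, 2), 1, -4))) = Add(-8, Mul(-2, -6)) = Add(-8, 12) = 4)
Mul(Mul(D, -20), 37) = Mul(Mul(4, -20), 37) = Mul(-80, 37) = -2960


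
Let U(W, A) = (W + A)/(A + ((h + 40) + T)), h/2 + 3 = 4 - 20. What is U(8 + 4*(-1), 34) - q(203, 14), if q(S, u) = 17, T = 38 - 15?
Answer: -965/59 ≈ -16.356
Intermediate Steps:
T = 23
h = -38 (h = -6 + 2*(4 - 20) = -6 + 2*(-16) = -6 - 32 = -38)
U(W, A) = (A + W)/(25 + A) (U(W, A) = (W + A)/(A + ((-38 + 40) + 23)) = (A + W)/(A + (2 + 23)) = (A + W)/(A + 25) = (A + W)/(25 + A))
U(8 + 4*(-1), 34) - q(203, 14) = (34 + (8 + 4*(-1)))/(25 + 34) - 1*17 = (34 + (8 - 4))/59 - 17 = (34 + 4)/59 - 17 = (1/59)*38 - 17 = 38/59 - 17 = -965/59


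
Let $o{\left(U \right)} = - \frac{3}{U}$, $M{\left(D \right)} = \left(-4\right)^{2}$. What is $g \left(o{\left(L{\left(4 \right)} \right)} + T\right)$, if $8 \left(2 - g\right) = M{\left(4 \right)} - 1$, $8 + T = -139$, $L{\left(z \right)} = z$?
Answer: $- \frac{591}{32} \approx -18.469$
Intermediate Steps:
$M{\left(D \right)} = 16$
$T = -147$ ($T = -8 - 139 = -147$)
$g = \frac{1}{8}$ ($g = 2 - \frac{16 - 1}{8} = 2 - \frac{15}{8} = \frac{1}{8} \approx 0.125$)
$g \left(o{\left(L{\left(4 \right)} \right)} + T\right) = \frac{- \frac{3}{4} - 147}{8} = \frac{1}{8} \left(- \frac{591}{4}\right) = - \frac{591}{32}$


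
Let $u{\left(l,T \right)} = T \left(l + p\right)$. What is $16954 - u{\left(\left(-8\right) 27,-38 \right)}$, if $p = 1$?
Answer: $8784$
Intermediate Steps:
$u{\left(l,T \right)} = T \left(1 + l\right)$ ($u{\left(l,T \right)} = T \left(l + 1\right) = T \left(1 + l\right)$)
$16954 - u{\left(\left(-8\right) 27,-38 \right)} = 16954 - - 38 \left(1 - 216\right) = 16954 - \left(-38\right) \left(-215\right) = 16954 - 8170 = 8784$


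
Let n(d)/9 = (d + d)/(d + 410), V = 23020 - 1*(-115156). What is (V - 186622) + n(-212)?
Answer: -533118/11 ≈ -48465.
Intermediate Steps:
V = 138176 (V = 23020 + 115156 = 138176)
n(d) = 18*d/(410 + d) (n(d) = 9*((d + d)/(d + 410)) = 9*((2*d)/(410 + d)) = 9*(2*d/(410 + d)) = 18*d/(410 + d))
(V - 186622) + n(-212) = (138176 - 186622) + 18*(-212)/(410 - 212) = -48446 + 18*(-212)/198 = -48446 + 18*(-212)*(1/198) = -48446 - 212/11 = -533118/11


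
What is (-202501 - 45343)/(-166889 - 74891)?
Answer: 61961/60445 ≈ 1.0251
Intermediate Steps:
(-202501 - 45343)/(-166889 - 74891) = -247844/(-241780) = -247844*(-1/241780) = 61961/60445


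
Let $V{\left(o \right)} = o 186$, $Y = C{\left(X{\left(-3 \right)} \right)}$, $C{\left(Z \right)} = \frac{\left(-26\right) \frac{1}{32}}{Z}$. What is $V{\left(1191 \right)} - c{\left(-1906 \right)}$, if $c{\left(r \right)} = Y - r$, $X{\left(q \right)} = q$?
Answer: $\frac{10541747}{48} \approx 2.1962 \cdot 10^{5}$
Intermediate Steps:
$C{\left(Z \right)} = - \frac{13}{16 Z}$ ($C{\left(Z \right)} = \frac{\left(-26\right) \frac{1}{32}}{Z} = - \frac{13}{16 Z}$)
$Y = \frac{13}{48}$ ($Y = - \frac{13}{16 \left(-3\right)} = \left(- \frac{13}{16}\right) \left(- \frac{1}{3}\right) = \frac{13}{48} \approx 0.27083$)
$V{\left(o \right)} = 186 o$
$c{\left(r \right)} = \frac{13}{48} - r$
$V{\left(1191 \right)} - c{\left(-1906 \right)} = 186 \cdot 1191 - \left(\frac{13}{48} - -1906\right) = 221526 - \left(\frac{13}{48} + 1906\right) = 221526 - \frac{91501}{48} = \frac{10541747}{48}$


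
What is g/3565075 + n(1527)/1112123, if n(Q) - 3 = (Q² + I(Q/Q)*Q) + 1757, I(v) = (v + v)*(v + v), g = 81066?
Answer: 142898205727/67200032275 ≈ 2.1265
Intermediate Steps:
I(v) = 4*v² (I(v) = (2*v)*(2*v) = 4*v²)
n(Q) = 1760 + Q² + 4*Q (n(Q) = 3 + ((Q² + (4*(Q/Q)²)*Q) + 1757) = 3 + ((Q² + (4*1²)*Q) + 1757) = 3 + ((Q² + (4*1)*Q) + 1757) = 3 + ((Q² + 4*Q) + 1757) = 3 + (1757 + Q² + 4*Q) = 1760 + Q² + 4*Q)
g/3565075 + n(1527)/1112123 = 81066/3565075 + (1760 + 1527² + 4*1527)/1112123 = 81066*(1/3565075) + (1760 + 2331729 + 6108)*(1/1112123) = 1374/60425 + 2339597*(1/1112123) = 1374/60425 + 2339597/1112123 = 142898205727/67200032275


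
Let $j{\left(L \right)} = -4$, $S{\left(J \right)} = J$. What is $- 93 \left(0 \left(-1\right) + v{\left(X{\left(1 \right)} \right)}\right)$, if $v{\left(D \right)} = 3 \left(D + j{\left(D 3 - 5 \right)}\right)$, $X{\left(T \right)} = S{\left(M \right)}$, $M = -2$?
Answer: $1674$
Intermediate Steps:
$X{\left(T \right)} = -2$
$v{\left(D \right)} = -12 + 3 D$ ($v{\left(D \right)} = 3 \left(D - 4\right) = 3 \left(-4 + D\right) = -12 + 3 D$)
$- 93 \left(0 \left(-1\right) + v{\left(X{\left(1 \right)} \right)}\right) = - 93 \left(0 \left(-1\right) + \left(-12 + 3 \left(-2\right)\right)\right) = - 93 \left(0 - 18\right) = \left(-93\right) \left(-18\right) = 1674$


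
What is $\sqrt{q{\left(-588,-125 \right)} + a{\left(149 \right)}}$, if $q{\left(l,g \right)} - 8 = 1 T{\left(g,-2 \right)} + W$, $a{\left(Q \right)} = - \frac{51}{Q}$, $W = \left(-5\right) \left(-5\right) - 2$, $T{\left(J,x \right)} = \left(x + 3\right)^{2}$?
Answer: $\frac{\sqrt{702833}}{149} \approx 5.6265$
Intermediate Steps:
$T{\left(J,x \right)} = \left(3 + x\right)^{2}$
$W = 23$ ($W = 25 - 2 = 23$)
$q{\left(l,g \right)} = 32$ ($q{\left(l,g \right)} = 8 + \left(1 \left(3 - 2\right)^{2} + 23\right) = 8 + \left(1 \cdot 1^{2} + 23\right) = 8 + \left(1 \cdot 1 + 23\right) = 8 + \left(1 + 23\right) = 8 + 24 = 32$)
$\sqrt{q{\left(-588,-125 \right)} + a{\left(149 \right)}} = \sqrt{32 - \frac{51}{149}} = \sqrt{\frac{4717}{149}} = \frac{\sqrt{702833}}{149}$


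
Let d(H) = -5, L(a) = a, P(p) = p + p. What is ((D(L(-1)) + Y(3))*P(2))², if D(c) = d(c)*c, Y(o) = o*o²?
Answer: 16384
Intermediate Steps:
P(p) = 2*p
Y(o) = o³
D(c) = -5*c
((D(L(-1)) + Y(3))*P(2))² = ((-5*(-1) + 3³)*(2*2))² = ((5 + 27)*4)² = (32*4)² = 128² = 16384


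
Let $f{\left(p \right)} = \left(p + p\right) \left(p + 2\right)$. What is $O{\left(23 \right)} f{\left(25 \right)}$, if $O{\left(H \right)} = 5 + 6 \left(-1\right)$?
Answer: $-1350$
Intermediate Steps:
$O{\left(H \right)} = -1$ ($O{\left(H \right)} = 5 - 6 = -1$)
$f{\left(p \right)} = 2 p \left(2 + p\right)$
$O{\left(23 \right)} f{\left(25 \right)} = - 2 \cdot 25 \left(2 + 25\right) = - 2 \cdot 25 \cdot 27 = \left(-1\right) 1350 = -1350$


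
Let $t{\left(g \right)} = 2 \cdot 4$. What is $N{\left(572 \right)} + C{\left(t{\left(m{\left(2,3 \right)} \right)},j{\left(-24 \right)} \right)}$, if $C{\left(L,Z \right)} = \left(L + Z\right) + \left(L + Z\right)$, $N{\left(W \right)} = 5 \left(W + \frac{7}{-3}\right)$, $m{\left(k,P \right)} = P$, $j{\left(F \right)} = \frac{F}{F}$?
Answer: $\frac{8599}{3} \approx 2866.3$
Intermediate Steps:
$j{\left(F \right)} = 1$
$t{\left(g \right)} = 8$
$N{\left(W \right)} = - \frac{35}{3} + 5 W$ ($N{\left(W \right)} = 5 \left(W + 7 \left(- \frac{1}{3}\right)\right) = 5 \left(W - \frac{7}{3}\right) = 5 \left(- \frac{7}{3} + W\right) = - \frac{35}{3} + 5 W$)
$C{\left(L,Z \right)} = 2 L + 2 Z$
$N{\left(572 \right)} + C{\left(t{\left(m{\left(2,3 \right)} \right)},j{\left(-24 \right)} \right)} = \left(- \frac{35}{3} + 5 \cdot 572\right) + \left(2 \cdot 8 + 2 \cdot 1\right) = \left(- \frac{35}{3} + 2860\right) + \left(16 + 2\right) = \frac{8545}{3} + 18 = \frac{8599}{3}$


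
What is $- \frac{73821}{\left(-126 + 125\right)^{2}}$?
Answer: $-73821$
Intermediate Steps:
$- \frac{73821}{\left(-126 + 125\right)^{2}} = - \frac{73821}{\left(-1\right)^{2}} = - \frac{73821}{1} = \left(-73821\right) 1 = -73821$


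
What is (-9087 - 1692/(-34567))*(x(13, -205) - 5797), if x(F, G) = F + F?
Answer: 1812720944127/34567 ≈ 5.2441e+7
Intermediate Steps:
x(F, G) = 2*F
(-9087 - 1692/(-34567))*(x(13, -205) - 5797) = (-9087 - 1692/(-34567))*(2*13 - 5797) = (-9087 - 1692*(-1/34567))*(26 - 5797) = (-9087 + 1692/34567)*(-5771) = -314108637/34567*(-5771) = 1812720944127/34567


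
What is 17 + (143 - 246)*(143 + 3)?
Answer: -15021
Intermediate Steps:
17 + (143 - 246)*(143 + 3) = 17 - 103*146 = 17 - 15038 = -15021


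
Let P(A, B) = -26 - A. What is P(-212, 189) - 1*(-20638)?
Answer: 20824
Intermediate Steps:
P(-212, 189) - 1*(-20638) = (-26 - 1*(-212)) - 1*(-20638) = (-26 + 212) + 20638 = 186 + 20638 = 20824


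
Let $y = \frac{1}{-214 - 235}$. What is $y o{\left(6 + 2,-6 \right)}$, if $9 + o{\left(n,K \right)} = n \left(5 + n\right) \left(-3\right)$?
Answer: $\frac{321}{449} \approx 0.71492$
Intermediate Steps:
$y = - \frac{1}{449}$ ($y = \frac{1}{-449} = - \frac{1}{449} \approx -0.0022272$)
$o{\left(n,K \right)} = -9 + n \left(-15 - 3 n\right)$ ($o{\left(n,K \right)} = -9 + n \left(5 + n\right) \left(-3\right) = -9 + n \left(-15 - 3 n\right)$)
$y o{\left(6 + 2,-6 \right)} = - \frac{-9 - 15 \left(6 + 2\right) - 3 \left(6 + 2\right)^{2}}{449} = - \frac{-9 - 120 - 3 \cdot 8^{2}}{449} = - \frac{-9 - 120 - 192}{449} = \left(- \frac{1}{449}\right) \left(-321\right) = \frac{321}{449}$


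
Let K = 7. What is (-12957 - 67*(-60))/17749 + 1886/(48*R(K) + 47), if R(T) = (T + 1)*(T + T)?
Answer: -14990737/96252827 ≈ -0.15574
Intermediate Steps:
R(T) = 2*T*(1 + T) (R(T) = (1 + T)*(2*T) = 2*T*(1 + T))
(-12957 - 67*(-60))/17749 + 1886/(48*R(K) + 47) = (-12957 - 67*(-60))/17749 + 1886/(48*(2*7*(1 + 7)) + 47) = (-12957 - 1*(-4020))*(1/17749) + 1886/(48*(2*7*8) + 47) = (-12957 + 4020)*(1/17749) + 1886/(48*112 + 47) = -8937*1/17749 + 1886/(5376 + 47) = -8937/17749 + 1886/5423 = -14990737/96252827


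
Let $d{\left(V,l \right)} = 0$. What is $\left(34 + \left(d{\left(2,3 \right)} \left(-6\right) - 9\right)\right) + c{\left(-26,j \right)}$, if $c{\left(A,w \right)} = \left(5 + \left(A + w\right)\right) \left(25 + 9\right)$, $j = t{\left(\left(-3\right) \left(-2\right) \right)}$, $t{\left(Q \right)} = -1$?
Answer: $-723$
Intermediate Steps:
$j = -1$
$c{\left(A,w \right)} = 170 + 34 A + 34 w$ ($c{\left(A,w \right)} = \left(5 + A + w\right) 34 = 170 + 34 A + 34 w$)
$\left(34 + \left(d{\left(2,3 \right)} \left(-6\right) - 9\right)\right) + c{\left(-26,j \right)} = \left(34 + \left(0 \left(-6\right) - 9\right)\right) + \left(170 + 34 \left(-26\right) + 34 \left(-1\right)\right) = \left(34 + \left(0 - 9\right)\right) - 748 = \left(34 - 9\right) - 748 = 25 - 748 = -723$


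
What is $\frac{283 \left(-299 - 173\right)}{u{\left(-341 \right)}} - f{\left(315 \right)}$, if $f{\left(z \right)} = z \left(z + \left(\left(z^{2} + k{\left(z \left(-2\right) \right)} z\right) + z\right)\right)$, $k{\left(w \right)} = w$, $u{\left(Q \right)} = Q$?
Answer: $\frac{10590715501}{341} \approx 3.1058 \cdot 10^{7}$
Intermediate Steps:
$f{\left(z \right)} = z \left(- z^{2} + 2 z\right)$ ($f{\left(z \right)} = z \left(z + \left(\left(z^{2} + z \left(-2\right) z\right) + z\right)\right) = z \left(z + \left(\left(z^{2} + - 2 z z\right) + z\right)\right) = z \left(z + \left(\left(z^{2} - 2 z^{2}\right) + z\right)\right) = z \left(z - \left(z^{2} - z\right)\right) = z \left(- z^{2} + 2 z\right)$)
$\frac{283 \left(-299 - 173\right)}{u{\left(-341 \right)}} - f{\left(315 \right)} = \frac{283 \left(-299 - 173\right)}{-341} - 315^{2} \left(2 - 315\right) = 283 \left(-472\right) \left(- \frac{1}{341}\right) - 99225 \left(2 - 315\right) = \left(-133576\right) \left(- \frac{1}{341}\right) - 99225 \left(-313\right) = \frac{133576}{341} - -31057425 = \frac{133576}{341} + 31057425 = \frac{10590715501}{341}$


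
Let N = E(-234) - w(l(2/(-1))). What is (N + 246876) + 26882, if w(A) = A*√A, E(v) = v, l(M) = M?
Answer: 273524 + 2*I*√2 ≈ 2.7352e+5 + 2.8284*I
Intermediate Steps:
w(A) = A^(3/2)
N = -234 + 2*I*√2 (N = -234 - (2/(-1))^(3/2) = -234 - (2*(-1))^(3/2) = -234 - (-2)^(3/2) = -234 - (-2)*I*√2 = -234 + 2*I*√2 ≈ -234.0 + 2.8284*I)
(N + 246876) + 26882 = ((-234 + 2*I*√2) + 246876) + 26882 = (246642 + 2*I*√2) + 26882 = 273524 + 2*I*√2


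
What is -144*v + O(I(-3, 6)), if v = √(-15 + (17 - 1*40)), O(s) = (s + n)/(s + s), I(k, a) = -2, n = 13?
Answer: -11/4 - 144*I*√38 ≈ -2.75 - 887.68*I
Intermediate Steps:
O(s) = (13 + s)/(2*s) (O(s) = (s + 13)/(s + s) = (13 + s)/((2*s)) = (13 + s)*(1/(2*s)) = (13 + s)/(2*s))
v = I*√38 (v = √(-15 + (17 - 40)) = √(-15 - 23) = √(-38) = I*√38 ≈ 6.1644*I)
-144*v + O(I(-3, 6)) = -144*I*√38 + (½)*(13 - 2)/(-2) = -144*I*√38 + (½)*(-½)*11 = -144*I*√38 - 11/4 = -11/4 - 144*I*√38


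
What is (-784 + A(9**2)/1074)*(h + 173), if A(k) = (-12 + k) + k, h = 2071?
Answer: -314857884/179 ≈ -1.7590e+6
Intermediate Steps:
A(k) = -12 + 2*k
(-784 + A(9**2)/1074)*(h + 173) = (-784 + (-12 + 2*9**2)/1074)*(2071 + 173) = (-784 + (-12 + 2*81)*(1/1074))*2244 = (-784 + (-12 + 162)*(1/1074))*2244 = (-784 + 150*(1/1074))*2244 = (-784 + 25/179)*2244 = -140311/179*2244 = -314857884/179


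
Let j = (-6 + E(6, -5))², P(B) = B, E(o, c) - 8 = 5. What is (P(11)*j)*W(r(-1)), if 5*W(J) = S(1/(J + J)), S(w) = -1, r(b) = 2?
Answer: -539/5 ≈ -107.80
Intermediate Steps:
E(o, c) = 13 (E(o, c) = 8 + 5 = 13)
W(J) = -⅕ (W(J) = (⅕)*(-1) = -⅕)
j = 49 (j = (-6 + 13)² = 7² = 49)
(P(11)*j)*W(r(-1)) = (11*49)*(-⅕) = 539*(-⅕) = -539/5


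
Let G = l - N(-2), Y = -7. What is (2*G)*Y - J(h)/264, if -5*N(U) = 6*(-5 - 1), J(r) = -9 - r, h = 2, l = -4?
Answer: 18821/120 ≈ 156.84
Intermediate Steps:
N(U) = 36/5 (N(U) = -6*(-5 - 1)/5 = -6*(-6)/5 = -⅕*(-36) = 36/5)
G = -56/5 (G = -4 - 1*36/5 = -4 - 36/5 = -56/5 ≈ -11.200)
(2*G)*Y - J(h)/264 = (2*(-56/5))*(-7) - (-9 - 1*2)/264 = -112/5*(-7) - (-9 - 2)/264 = 784/5 - (-11)/264 = 784/5 - 1*(-1/24) = 784/5 + 1/24 = 18821/120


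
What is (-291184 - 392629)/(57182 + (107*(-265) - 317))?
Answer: -683813/28510 ≈ -23.985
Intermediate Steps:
(-291184 - 392629)/(57182 + (107*(-265) - 317)) = -683813/(57182 + (-28355 - 317)) = -683813/(57182 - 28672) = -683813/28510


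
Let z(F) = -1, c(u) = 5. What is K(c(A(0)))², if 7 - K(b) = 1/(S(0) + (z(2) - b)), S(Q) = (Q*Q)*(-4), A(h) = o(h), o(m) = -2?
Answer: 1849/36 ≈ 51.361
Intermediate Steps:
A(h) = -2
S(Q) = -4*Q² (S(Q) = Q²*(-4) = -4*Q²)
K(b) = 7 - 1/(-1 - b) (K(b) = 7 - 1/(-4*0² + (-1 - b)) = 7 - 1/(-4*0 + (-1 - b)) = 7 - 1/(0 + (-1 - b)) = 7 - 1/(-1 - b))
K(c(A(0)))² = ((8 + 7*5)/(1 + 5))² = ((8 + 35)/6)² = ((⅙)*43)² = (43/6)² = 1849/36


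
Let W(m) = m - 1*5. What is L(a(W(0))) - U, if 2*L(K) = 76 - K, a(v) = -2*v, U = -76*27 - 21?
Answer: 2106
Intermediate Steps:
W(m) = -5 + m (W(m) = m - 5 = -5 + m)
U = -2073 (U = -2052 - 21 = -2073)
L(K) = 38 - K/2 (L(K) = (76 - K)/2 = 38 - K/2)
L(a(W(0))) - U = (38 - (-1)*(-5 + 0)) - 1*(-2073) = (38 - (-1)*(-5)) + 2073 = (38 - ½*10) + 2073 = (38 - 5) + 2073 = 33 + 2073 = 2106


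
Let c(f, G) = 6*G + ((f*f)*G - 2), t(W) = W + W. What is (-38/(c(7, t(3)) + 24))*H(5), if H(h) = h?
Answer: -95/176 ≈ -0.53977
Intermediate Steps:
t(W) = 2*W
c(f, G) = -2 + 6*G + G*f² (c(f, G) = 6*G + (f²*G - 2) = 6*G + (G*f² - 2) = 6*G + (-2 + G*f²) = -2 + 6*G + G*f²)
(-38/(c(7, t(3)) + 24))*H(5) = -38/((-2 + 6*(2*3) + (2*3)*7²) + 24)*5 = -38/((-2 + 6*6 + 6*49) + 24)*5 = -38/((-2 + 36 + 294) + 24)*5 = -38/(328 + 24)*5 = -38/352*5 = -38*1/352*5 = -19/176*5 = -95/176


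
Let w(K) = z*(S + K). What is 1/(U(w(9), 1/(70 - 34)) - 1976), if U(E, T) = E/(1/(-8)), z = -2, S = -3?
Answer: -1/1880 ≈ -0.00053191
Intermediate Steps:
w(K) = 6 - 2*K (w(K) = -2*(-3 + K) = 6 - 2*K)
U(E, T) = -8*E (U(E, T) = E/(-⅛) = E*(-8) = -8*E)
1/(U(w(9), 1/(70 - 34)) - 1976) = 1/(-8*(6 - 2*9) - 1976) = 1/(-8*(6 - 18) - 1976) = 1/(-8*(-12) - 1976) = 1/(96 - 1976) = 1/(-1880) = -1/1880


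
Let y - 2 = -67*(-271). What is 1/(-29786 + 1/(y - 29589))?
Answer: -11430/340453981 ≈ -3.3573e-5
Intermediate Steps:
y = 18159 (y = 2 - 67*(-271) = 2 + 18157 = 18159)
1/(-29786 + 1/(y - 29589)) = 1/(-29786 + 1/(18159 - 29589)) = 1/(-29786 + 1/(-11430)) = 1/(-29786 - 1/11430) = 1/(-340453981/11430) = -11430/340453981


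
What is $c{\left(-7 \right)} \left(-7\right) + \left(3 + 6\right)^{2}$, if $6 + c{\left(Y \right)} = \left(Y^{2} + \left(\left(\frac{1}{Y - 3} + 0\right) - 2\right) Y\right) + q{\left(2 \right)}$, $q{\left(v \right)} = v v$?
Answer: $- \frac{3509}{10} \approx -350.9$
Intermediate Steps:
$q{\left(v \right)} = v^{2}$
$c{\left(Y \right)} = -2 + Y^{2} + Y \left(-2 + \frac{1}{-3 + Y}\right)$ ($c{\left(Y \right)} = -6 + \left(\left(Y^{2} + \left(\left(\frac{1}{Y - 3} + 0\right) - 2\right) Y\right) + 2^{2}\right) = -6 + \left(\left(Y^{2} + \left(\left(\frac{1}{-3 + Y} + 0\right) - 2\right) Y\right) + 4\right) = -6 + \left(\left(Y^{2} + \left(\frac{1}{-3 + Y} - 2\right) Y\right) + 4\right) = -6 + \left(\left(Y^{2} + \left(-2 + \frac{1}{-3 + Y}\right) Y\right) + 4\right) = -6 + \left(\left(Y^{2} + Y \left(-2 + \frac{1}{-3 + Y}\right)\right) + 4\right) = -6 + \left(4 + Y^{2} + Y \left(-2 + \frac{1}{-3 + Y}\right)\right) = -2 + Y^{2} + Y \left(-2 + \frac{1}{-3 + Y}\right)$)
$c{\left(-7 \right)} \left(-7\right) + \left(3 + 6\right)^{2} = \frac{6 + \left(-7\right)^{3} - 5 \left(-7\right)^{2} + 5 \left(-7\right)}{-3 - 7} \left(-7\right) + \left(3 + 6\right)^{2} = \frac{6 - 343 - 245 - 35}{-10} \left(-7\right) + 9^{2} = - \frac{6 - 343 - 245 - 35}{10} \left(-7\right) + 81 = \left(- \frac{1}{10}\right) \left(-617\right) \left(-7\right) + 81 = \frac{617}{10} \left(-7\right) + 81 = - \frac{4319}{10} + 81 = - \frac{3509}{10}$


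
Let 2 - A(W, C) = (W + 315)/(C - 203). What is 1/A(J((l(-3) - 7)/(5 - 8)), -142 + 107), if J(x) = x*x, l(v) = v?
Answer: 2142/7219 ≈ 0.29672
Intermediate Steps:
J(x) = x**2
A(W, C) = 2 - (315 + W)/(-203 + C) (A(W, C) = 2 - (W + 315)/(C - 203) = 2 - (315 + W)/(-203 + C))
1/A(J((l(-3) - 7)/(5 - 8)), -142 + 107) = 1/((-721 - ((-3 - 7)/(5 - 8))**2 + 2*(-142 + 107))/(-203 + (-142 + 107))) = 1/((-721 - (-10/(-3))**2 + 2*(-35))/(-203 - 35)) = 1/((-721 - (-10*(-1/3))**2 - 70)/(-238)) = 1/(-(-721 - (10/3)**2 - 70)/238) = 1/(-(-721 - 1*100/9 - 70)/238) = 1/(-(-721 - 100/9 - 70)/238) = 1/(-1/238*(-7219/9)) = 1/(7219/2142) = 2142/7219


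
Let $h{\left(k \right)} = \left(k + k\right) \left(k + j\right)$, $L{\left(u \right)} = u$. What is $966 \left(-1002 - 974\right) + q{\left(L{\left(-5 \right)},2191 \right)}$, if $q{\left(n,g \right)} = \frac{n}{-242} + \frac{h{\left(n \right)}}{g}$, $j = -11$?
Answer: $- \frac{1012096187477}{530222} \approx -1.9088 \cdot 10^{6}$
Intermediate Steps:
$h{\left(k \right)} = 2 k \left(-11 + k\right)$ ($h{\left(k \right)} = \left(k + k\right) \left(k - 11\right) = 2 k \left(-11 + k\right)$)
$q{\left(n,g \right)} = - \frac{n}{242} + \frac{2 n \left(-11 + n\right)}{g}$ ($q{\left(n,g \right)} = \frac{n}{-242} + \frac{2 n \left(-11 + n\right)}{g} = n \left(- \frac{1}{242}\right) + \frac{2 n \left(-11 + n\right)}{g} = - \frac{n}{242} + \frac{2 n \left(-11 + n\right)}{g}$)
$966 \left(-1002 - 974\right) + q{\left(L{\left(-5 \right)},2191 \right)} = 966 \left(-1002 - 974\right) + \frac{1}{242} \left(-5\right) \frac{1}{2191} \left(-5324 - 2191 + 484 \left(-5\right)\right) = 966 \left(-1976\right) + \frac{1}{242} \left(-5\right) \frac{1}{2191} \left(-5324 - 2191 - 2420\right) = -1908816 + \frac{1}{242} \left(-5\right) \frac{1}{2191} \left(-9935\right) = -1908816 + \frac{49675}{530222} = - \frac{1012096187477}{530222}$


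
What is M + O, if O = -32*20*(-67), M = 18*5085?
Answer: 134410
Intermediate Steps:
M = 91530
O = 42880 (O = -640*(-67) = 42880)
M + O = 91530 + 42880 = 134410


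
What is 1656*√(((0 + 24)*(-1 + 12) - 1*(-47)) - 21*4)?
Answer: 1656*√227 ≈ 24950.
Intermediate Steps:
1656*√(((0 + 24)*(-1 + 12) - 1*(-47)) - 21*4) = 1656*√((24*11 + 47) - 84) = 1656*√((264 + 47) - 84) = 1656*√(311 - 84) = 1656*√227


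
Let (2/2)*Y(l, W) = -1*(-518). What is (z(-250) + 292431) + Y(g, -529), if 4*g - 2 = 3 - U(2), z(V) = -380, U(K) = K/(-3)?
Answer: 292569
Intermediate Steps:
U(K) = -K/3 (U(K) = K*(-1/3) = -K/3)
g = 17/12 (g = 1/2 + (3 - (-1)*2/3)/4 = 1/2 + (3 - 1*(-2/3))/4 = 1/2 + (3 + 2/3)/4 = 1/2 + (1/4)*(11/3) = 1/2 + 11/12 = 17/12 ≈ 1.4167)
Y(l, W) = 518 (Y(l, W) = -1*(-518) = 518)
(z(-250) + 292431) + Y(g, -529) = (-380 + 292431) + 518 = 292051 + 518 = 292569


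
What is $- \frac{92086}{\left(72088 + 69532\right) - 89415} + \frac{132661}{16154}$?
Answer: $\frac{27604113}{4280810} \approx 6.4483$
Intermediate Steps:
$- \frac{92086}{\left(72088 + 69532\right) - 89415} + \frac{132661}{16154} = - \frac{92086}{141620 - 89415} + 132661 \cdot \frac{1}{16154} = - \frac{92086}{52205} + \frac{132661}{16154} = \frac{27604113}{4280810}$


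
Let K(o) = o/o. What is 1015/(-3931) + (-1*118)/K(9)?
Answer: -464873/3931 ≈ -118.26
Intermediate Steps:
K(o) = 1
1015/(-3931) + (-1*118)/K(9) = 1015/(-3931) - 1*118/1 = 1015*(-1/3931) - 118*1 = -1015/3931 - 118 = -464873/3931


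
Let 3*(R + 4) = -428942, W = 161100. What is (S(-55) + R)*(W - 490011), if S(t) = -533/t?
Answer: 235130211257/5 ≈ 4.7026e+10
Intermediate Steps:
R = -428954/3 (R = -4 + (⅓)*(-428942) = -4 - 428942/3 = -428954/3 ≈ -1.4298e+5)
(S(-55) + R)*(W - 490011) = (-533/(-55) - 428954/3)*(161100 - 490011) = (-533*(-1/55) - 428954/3)*(-328911) = (533/55 - 428954/3)*(-328911) = -23590871/165*(-328911) = 235130211257/5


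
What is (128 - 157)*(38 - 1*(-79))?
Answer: -3393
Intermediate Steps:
(128 - 157)*(38 - 1*(-79)) = -29*(38 + 79) = -29*117 = -3393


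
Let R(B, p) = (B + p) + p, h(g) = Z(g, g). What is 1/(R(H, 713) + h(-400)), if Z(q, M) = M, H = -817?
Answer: 1/209 ≈ 0.0047847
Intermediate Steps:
h(g) = g
R(B, p) = B + 2*p
1/(R(H, 713) + h(-400)) = 1/((-817 + 2*713) - 400) = 1/((-817 + 1426) - 400) = 1/(609 - 400) = 1/209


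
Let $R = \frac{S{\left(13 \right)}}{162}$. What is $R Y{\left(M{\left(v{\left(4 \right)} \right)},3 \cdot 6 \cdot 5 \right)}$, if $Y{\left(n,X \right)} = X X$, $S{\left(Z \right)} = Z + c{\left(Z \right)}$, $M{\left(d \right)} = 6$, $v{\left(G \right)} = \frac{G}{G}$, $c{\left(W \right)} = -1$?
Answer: $600$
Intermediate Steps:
$v{\left(G \right)} = 1$
$S{\left(Z \right)} = -1 + Z$ ($S{\left(Z \right)} = Z - 1 = -1 + Z$)
$Y{\left(n,X \right)} = X^{2}$
$R = \frac{2}{27}$ ($R = \frac{-1 + 13}{162} = 12 \cdot \frac{1}{162} = \frac{2}{27} \approx 0.074074$)
$R Y{\left(M{\left(v{\left(4 \right)} \right)},3 \cdot 6 \cdot 5 \right)} = \frac{2 \left(3 \cdot 6 \cdot 5\right)^{2}}{27} = \frac{2 \left(18 \cdot 5\right)^{2}}{27} = \frac{2 \cdot 90^{2}}{27} = \frac{2}{27} \cdot 8100 = 600$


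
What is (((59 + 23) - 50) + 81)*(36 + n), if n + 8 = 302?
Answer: 37290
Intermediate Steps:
n = 294 (n = -8 + 302 = 294)
(((59 + 23) - 50) + 81)*(36 + n) = (((59 + 23) - 50) + 81)*(36 + 294) = ((82 - 50) + 81)*330 = (32 + 81)*330 = 113*330 = 37290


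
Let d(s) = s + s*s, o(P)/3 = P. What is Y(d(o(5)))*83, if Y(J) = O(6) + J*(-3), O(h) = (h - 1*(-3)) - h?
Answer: -59511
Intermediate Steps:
o(P) = 3*P
d(s) = s + s²
O(h) = 3 (O(h) = (h + 3) - h = (3 + h) - h = 3)
Y(J) = 3 - 3*J (Y(J) = 3 + J*(-3) = 3 - 3*J)
Y(d(o(5)))*83 = (3 - 3*3*5*(1 + 3*5))*83 = (3 - 45*(1 + 15))*83 = (3 - 45*16)*83 = (3 - 3*240)*83 = (3 - 720)*83 = -717*83 = -59511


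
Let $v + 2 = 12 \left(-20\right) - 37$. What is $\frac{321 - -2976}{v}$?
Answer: $- \frac{1099}{93} \approx -11.817$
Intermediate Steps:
$v = -279$ ($v = -2 + \left(12 \left(-20\right) - 37\right) = -2 - 277 = -279$)
$\frac{321 - -2976}{v} = \frac{321 - -2976}{-279} = \left(321 + 2976\right) \left(- \frac{1}{279}\right) = 3297 \left(- \frac{1}{279}\right) = - \frac{1099}{93}$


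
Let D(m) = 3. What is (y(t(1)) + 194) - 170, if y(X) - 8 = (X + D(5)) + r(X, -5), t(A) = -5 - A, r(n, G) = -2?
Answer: 27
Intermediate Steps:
y(X) = 9 + X (y(X) = 8 + ((X + 3) - 2) = 8 + ((3 + X) - 2) = 8 + (1 + X) = 9 + X)
(y(t(1)) + 194) - 170 = ((9 + (-5 - 1*1)) + 194) - 170 = ((9 + (-5 - 1)) + 194) - 170 = ((9 - 6) + 194) - 170 = (3 + 194) - 170 = 197 - 170 = 27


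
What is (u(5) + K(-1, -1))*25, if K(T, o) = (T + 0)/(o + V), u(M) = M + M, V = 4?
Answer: 725/3 ≈ 241.67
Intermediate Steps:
u(M) = 2*M
K(T, o) = T/(4 + o) (K(T, o) = (T + 0)/(o + 4) = T/(4 + o))
(u(5) + K(-1, -1))*25 = (2*5 - 1/(4 - 1))*25 = (10 - 1/3)*25 = (29/3)*25 = 725/3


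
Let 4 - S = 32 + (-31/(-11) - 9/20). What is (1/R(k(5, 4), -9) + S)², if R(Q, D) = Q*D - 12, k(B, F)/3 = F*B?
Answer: 850144853089/921729600 ≈ 922.34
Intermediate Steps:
k(B, F) = 3*B*F (k(B, F) = 3*(F*B) = 3*(B*F) = 3*B*F)
R(Q, D) = -12 + D*Q (R(Q, D) = D*Q - 12 = -12 + D*Q)
S = -6681/220 (S = 4 - (32 + (-31/(-11) - 9/20)) = 4 - (32 + (-31*(-1/11) - 9*1/20)) = 4 - (32 + (31/11 - 9/20)) = 4 - (32 + 521/220) = 4 - 1*7561/220 = 4 - 7561/220 = -6681/220 ≈ -30.368)
(1/R(k(5, 4), -9) + S)² = (1/(-12 - 27*5*4) - 6681/220)² = (1/(-12 - 9*60) - 6681/220)² = (1/(-12 - 540) - 6681/220)² = (1/(-552) - 6681/220)² = (-1/552 - 6681/220)² = (-922033/30360)² = 850144853089/921729600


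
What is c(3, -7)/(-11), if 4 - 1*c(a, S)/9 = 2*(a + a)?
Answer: 72/11 ≈ 6.5455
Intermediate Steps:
c(a, S) = 36 - 36*a (c(a, S) = 36 - 18*(a + a) = 36 - 18*2*a = 36 - 36*a)
c(3, -7)/(-11) = (36 - 36*3)/(-11) = -(36 - 108)/11 = -1/11*(-72) = 72/11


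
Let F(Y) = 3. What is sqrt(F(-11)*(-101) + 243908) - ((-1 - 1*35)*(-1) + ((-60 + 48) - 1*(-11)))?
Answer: -35 + sqrt(243605) ≈ 458.56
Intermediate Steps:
sqrt(F(-11)*(-101) + 243908) - ((-1 - 1*35)*(-1) + ((-60 + 48) - 1*(-11))) = sqrt(3*(-101) + 243908) - ((-1 - 1*35)*(-1) + ((-60 + 48) - 1*(-11))) = sqrt(-303 + 243908) - ((-1 - 35)*(-1) + (-12 + 11)) = sqrt(243605) - (-36*(-1) - 1) = sqrt(243605) - (36 - 1) = sqrt(243605) - 1*35 = sqrt(243605) - 35 = -35 + sqrt(243605)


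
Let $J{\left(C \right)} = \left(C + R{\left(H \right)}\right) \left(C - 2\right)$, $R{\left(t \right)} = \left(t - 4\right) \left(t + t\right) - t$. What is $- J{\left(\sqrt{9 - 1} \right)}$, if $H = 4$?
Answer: $-16 + 12 \sqrt{2} \approx 0.97056$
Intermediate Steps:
$R{\left(t \right)} = - t + 2 t \left(-4 + t\right)$ ($R{\left(t \right)} = \left(-4 + t\right) 2 t - t = 2 t \left(-4 + t\right) - t = - t + 2 t \left(-4 + t\right)$)
$J{\left(C \right)} = \left(-4 + C\right) \left(-2 + C\right)$ ($J{\left(C \right)} = \left(C + 4 \left(-9 + 2 \cdot 4\right)\right) \left(C - 2\right) = \left(C + 4 \left(-9 + 8\right)\right) \left(-2 + C\right) = \left(C + 4 \left(-1\right)\right) \left(-2 + C\right) = \left(C - 4\right) \left(-2 + C\right) = \left(-4 + C\right) \left(-2 + C\right)$)
$- J{\left(\sqrt{9 - 1} \right)} = - (8 + \left(\sqrt{9 - 1}\right)^{2} - 6 \sqrt{9 - 1}) = - (8 + \left(\sqrt{8}\right)^{2} - 6 \sqrt{8}) = - (8 + \left(2 \sqrt{2}\right)^{2} - 6 \cdot 2 \sqrt{2}) = - (8 + 8 - 12 \sqrt{2}) = - (16 - 12 \sqrt{2}) = -16 + 12 \sqrt{2}$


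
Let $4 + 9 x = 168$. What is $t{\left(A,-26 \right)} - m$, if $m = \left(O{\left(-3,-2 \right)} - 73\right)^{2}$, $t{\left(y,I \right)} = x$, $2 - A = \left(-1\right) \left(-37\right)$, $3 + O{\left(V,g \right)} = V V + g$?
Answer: $- \frac{42685}{9} \approx -4742.8$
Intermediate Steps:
$x = \frac{164}{9}$ ($x = - \frac{4}{9} + \frac{1}{9} \cdot 168 = - \frac{4}{9} + \frac{56}{3} = \frac{164}{9} \approx 18.222$)
$O{\left(V,g \right)} = -3 + g + V^{2}$ ($O{\left(V,g \right)} = -3 + \left(V V + g\right) = -3 + \left(V^{2} + g\right) = -3 + \left(g + V^{2}\right) = -3 + g + V^{2}$)
$A = -35$ ($A = 2 - \left(-1\right) \left(-37\right) = 2 - 37 = -35$)
$t{\left(y,I \right)} = \frac{164}{9}$
$m = 4761$ ($m = \left(\left(-3 - 2 + \left(-3\right)^{2}\right) - 73\right)^{2} = \left(\left(-3 - 2 + 9\right) - 73\right)^{2} = \left(4 - 73\right)^{2} = \left(-69\right)^{2} = 4761$)
$t{\left(A,-26 \right)} - m = \frac{164}{9} - 4761 = - \frac{42685}{9}$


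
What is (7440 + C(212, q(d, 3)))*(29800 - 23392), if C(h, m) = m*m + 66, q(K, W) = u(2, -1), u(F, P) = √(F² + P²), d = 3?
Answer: 48130488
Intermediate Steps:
q(K, W) = √5 (q(K, W) = √(2² + (-1)²) = √(4 + 1) = √5)
C(h, m) = 66 + m² (C(h, m) = m² + 66 = 66 + m²)
(7440 + C(212, q(d, 3)))*(29800 - 23392) = (7440 + (66 + (√5)²))*(29800 - 23392) = (7440 + (66 + 5))*6408 = (7440 + 71)*6408 = 7511*6408 = 48130488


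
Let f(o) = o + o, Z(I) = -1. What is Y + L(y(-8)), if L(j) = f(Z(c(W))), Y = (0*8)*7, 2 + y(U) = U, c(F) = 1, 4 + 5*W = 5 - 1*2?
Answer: -2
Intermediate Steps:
W = -1/5 (W = -4/5 + (5 - 1*2)/5 = -4/5 + (5 - 2)/5 = -4/5 + (1/5)*3 = -4/5 + 3/5 = -1/5 ≈ -0.20000)
y(U) = -2 + U
f(o) = 2*o
Y = 0 (Y = 0*7 = 0)
L(j) = -2 (L(j) = 2*(-1) = -2)
Y + L(y(-8)) = 0 - 2 = -2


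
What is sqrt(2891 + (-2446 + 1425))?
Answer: sqrt(1870) ≈ 43.243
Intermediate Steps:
sqrt(2891 + (-2446 + 1425)) = sqrt(2891 - 1021) = sqrt(1870)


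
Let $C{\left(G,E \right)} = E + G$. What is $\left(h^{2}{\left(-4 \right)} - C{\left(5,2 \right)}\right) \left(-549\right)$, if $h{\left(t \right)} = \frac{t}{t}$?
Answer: $3294$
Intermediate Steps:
$h{\left(t \right)} = 1$
$\left(h^{2}{\left(-4 \right)} - C{\left(5,2 \right)}\right) \left(-549\right) = \left(1^{2} - \left(2 + 5\right)\right) \left(-549\right) = \left(1 - 7\right) \left(-549\right) = \left(-6\right) \left(-549\right) = 3294$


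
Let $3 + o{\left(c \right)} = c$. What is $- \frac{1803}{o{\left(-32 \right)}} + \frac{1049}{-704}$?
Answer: $\frac{1232597}{24640} \approx 50.024$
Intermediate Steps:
$o{\left(c \right)} = -3 + c$
$- \frac{1803}{o{\left(-32 \right)}} + \frac{1049}{-704} = - \frac{1803}{-3 - 32} + \frac{1049}{-704} = - \frac{1803}{-35} + 1049 \left(- \frac{1}{704}\right) = \left(-1803\right) \left(- \frac{1}{35}\right) - \frac{1049}{704} = \frac{1803}{35} - \frac{1049}{704} = \frac{1232597}{24640}$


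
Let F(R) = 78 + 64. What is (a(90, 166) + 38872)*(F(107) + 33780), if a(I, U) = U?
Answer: 1324247036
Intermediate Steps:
F(R) = 142
(a(90, 166) + 38872)*(F(107) + 33780) = (166 + 38872)*(142 + 33780) = 39038*33922 = 1324247036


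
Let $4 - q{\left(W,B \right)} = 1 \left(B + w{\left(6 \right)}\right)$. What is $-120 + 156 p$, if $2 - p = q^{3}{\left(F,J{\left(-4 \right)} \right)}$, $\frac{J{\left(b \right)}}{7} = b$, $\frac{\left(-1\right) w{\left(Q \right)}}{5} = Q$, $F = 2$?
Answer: $-37178976$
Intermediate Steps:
$w{\left(Q \right)} = - 5 Q$
$J{\left(b \right)} = 7 b$
$q{\left(W,B \right)} = 34 - B$ ($q{\left(W,B \right)} = 4 - 1 \left(B - 30\right) = 4 - 1 \left(-30 + B\right) = 4 - \left(-30 + B\right) = 34 - B$)
$p = -238326$ ($p = 2 - \left(34 - 7 \left(-4\right)\right)^{3} = 2 - \left(34 - -28\right)^{3} = 2 - \left(34 + 28\right)^{3} = 2 - 62^{3} = 2 - 238328 = -238326$)
$-120 + 156 p = -120 + 156 \left(-238326\right) = -120 - 37178856 = -37178976$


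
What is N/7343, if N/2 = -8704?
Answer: -17408/7343 ≈ -2.3707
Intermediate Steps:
N = -17408 (N = 2*(-8704) = -17408)
N/7343 = -17408/7343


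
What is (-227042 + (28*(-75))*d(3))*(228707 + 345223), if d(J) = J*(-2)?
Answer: -123074697060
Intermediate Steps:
d(J) = -2*J
(-227042 + (28*(-75))*d(3))*(228707 + 345223) = (-227042 + (28*(-75))*(-2*3))*(228707 + 345223) = (-227042 - 2100*(-6))*573930 = (-227042 + 12600)*573930 = -214442*573930 = -123074697060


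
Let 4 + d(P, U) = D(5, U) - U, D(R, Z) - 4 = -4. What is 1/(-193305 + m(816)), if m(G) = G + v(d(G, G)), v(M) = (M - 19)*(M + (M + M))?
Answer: 1/1871451 ≈ 5.3434e-7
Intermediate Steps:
D(R, Z) = 0 (D(R, Z) = 4 - 4 = 0)
d(P, U) = -4 - U (d(P, U) = -4 + (0 - U) = -4 - U)
v(M) = 3*M*(-19 + M) (v(M) = (-19 + M)*(M + 2*M) = (-19 + M)*(3*M) = 3*M*(-19 + M))
m(G) = G + 3*(-23 - G)*(-4 - G) (m(G) = G + 3*(-4 - G)*(-19 + (-4 - G)) = G + 3*(-4 - G)*(-23 - G) = G + 3*(-23 - G)*(-4 - G))
1/(-193305 + m(816)) = 1/(-193305 + (816 + 3*(4 + 816)*(23 + 816))) = 1/(-193305 + (816 + 3*820*839)) = 1/(-193305 + (816 + 2063940)) = 1/(-193305 + 2064756) = 1/1871451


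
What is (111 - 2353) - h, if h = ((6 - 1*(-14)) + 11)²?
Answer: -3203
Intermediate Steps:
h = 961 (h = ((6 + 14) + 11)² = (20 + 11)² = 31² = 961)
(111 - 2353) - h = (111 - 2353) - 1*961 = -2242 - 961 = -3203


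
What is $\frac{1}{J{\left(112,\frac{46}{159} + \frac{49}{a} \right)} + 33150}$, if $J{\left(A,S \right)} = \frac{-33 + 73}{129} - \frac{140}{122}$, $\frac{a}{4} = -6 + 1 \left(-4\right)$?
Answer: $\frac{7869}{260850760} \approx 3.0167 \cdot 10^{-5}$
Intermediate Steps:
$a = -40$ ($a = 4 \left(-6 + 1 \left(-4\right)\right) = 4 \left(-6 - 4\right) = 4 \left(-10\right) = -40$)
$J{\left(A,S \right)} = - \frac{6590}{7869}$ ($J{\left(A,S \right)} = 40 \cdot \frac{1}{129} - \frac{70}{61} = \frac{40}{129} - \frac{70}{61} = - \frac{6590}{7869}$)
$\frac{1}{J{\left(112,\frac{46}{159} + \frac{49}{a} \right)} + 33150} = \frac{1}{- \frac{6590}{7869} + 33150} = \frac{1}{\frac{260850760}{7869}} = \frac{7869}{260850760}$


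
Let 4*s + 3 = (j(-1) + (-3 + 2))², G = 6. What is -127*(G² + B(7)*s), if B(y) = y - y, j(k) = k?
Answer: -4572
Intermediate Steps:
B(y) = 0
s = ¼ (s = -¾ + (-1 + (-3 + 2))²/4 = -¾ + (-1 - 1)²/4 = -¾ + (¼)*(-2)² = -¾ + (¼)*4 = -¾ + 1 = ¼ ≈ 0.25000)
-127*(G² + B(7)*s) = -127*(6² + 0*(¼)) = -127*(36 + 0) = -127*36 = -4572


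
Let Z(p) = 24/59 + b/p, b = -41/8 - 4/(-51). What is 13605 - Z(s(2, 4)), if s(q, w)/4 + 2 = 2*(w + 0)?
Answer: 7859875913/577728 ≈ 13605.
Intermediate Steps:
s(q, w) = -8 + 8*w (s(q, w) = -8 + 4*(2*(w + 0)) = -8 + 4*(2*w) = -8 + 8*w)
b = -2059/408 (b = -41*1/8 - 4*(-1/51) = -41/8 + 4/51 = -2059/408 ≈ -5.0466)
Z(p) = 24/59 - 2059/(408*p)
13605 - Z(s(2, 4)) = 13605 - (-121481 + 9792*(-8 + 8*4))/(24072*(-8 + 8*4)) = 13605 - (-121481 + 9792*(-8 + 32))/(24072*(-8 + 32)) = 13605 - (-121481 + 9792*24)/(24072*24) = 13605 - (-121481 + 235008)/(24072*24) = 13605 - 113527/(24072*24) = 13605 - 1*113527/577728 = 13605 - 113527/577728 = 7859875913/577728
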